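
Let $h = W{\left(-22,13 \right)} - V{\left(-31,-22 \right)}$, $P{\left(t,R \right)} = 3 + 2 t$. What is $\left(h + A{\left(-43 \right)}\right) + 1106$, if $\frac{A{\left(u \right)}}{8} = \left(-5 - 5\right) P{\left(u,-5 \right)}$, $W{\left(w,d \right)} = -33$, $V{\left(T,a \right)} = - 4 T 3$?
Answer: $7341$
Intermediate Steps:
$V{\left(T,a \right)} = - 12 T$
$h = -405$ ($h = -33 - \left(-12\right) \left(-31\right) = -33 - 372 = -405$)
$A{\left(u \right)} = -240 - 160 u$ ($A{\left(u \right)} = 8 \left(-5 - 5\right) \left(3 + 2 u\right) = 8 \left(- 10 \left(3 + 2 u\right)\right) = 8 \left(-30 - 20 u\right) = -240 - 160 u$)
$\left(h + A{\left(-43 \right)}\right) + 1106 = \left(-405 - -6640\right) + 1106 = \left(-405 + \left(-240 + 6880\right)\right) + 1106 = \left(-405 + 6640\right) + 1106 = 6235 + 1106 = 7341$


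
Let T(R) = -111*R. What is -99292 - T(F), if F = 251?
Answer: -71431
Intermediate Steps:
-99292 - T(F) = -99292 - (-111)*251 = -99292 - 1*(-27861) = -99292 + 27861 = -71431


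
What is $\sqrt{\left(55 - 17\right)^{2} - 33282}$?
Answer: $i \sqrt{31838} \approx 178.43 i$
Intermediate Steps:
$\sqrt{\left(55 - 17\right)^{2} - 33282} = \sqrt{38^{2} - 33282} = \sqrt{1444 - 33282} = \sqrt{-31838} = i \sqrt{31838}$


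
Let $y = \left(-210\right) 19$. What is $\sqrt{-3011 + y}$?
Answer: $i \sqrt{7001} \approx 83.672 i$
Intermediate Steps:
$y = -3990$
$\sqrt{-3011 + y} = \sqrt{-3011 - 3990} = \sqrt{-7001} = i \sqrt{7001}$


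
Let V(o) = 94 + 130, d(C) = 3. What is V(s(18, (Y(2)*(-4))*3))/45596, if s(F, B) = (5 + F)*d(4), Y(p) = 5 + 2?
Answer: 56/11399 ≈ 0.0049127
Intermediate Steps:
Y(p) = 7
s(F, B) = 15 + 3*F (s(F, B) = (5 + F)*3 = 15 + 3*F)
V(o) = 224
V(s(18, (Y(2)*(-4))*3))/45596 = 224/45596 = 224*(1/45596) = 56/11399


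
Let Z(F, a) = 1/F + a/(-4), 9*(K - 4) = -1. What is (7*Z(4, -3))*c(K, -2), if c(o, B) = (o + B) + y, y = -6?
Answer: -259/9 ≈ -28.778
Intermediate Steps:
K = 35/9 (K = 4 + (⅑)*(-1) = 4 - ⅑ = 35/9 ≈ 3.8889)
Z(F, a) = 1/F - a/4 (Z(F, a) = 1/F + a*(-¼) = 1/F - a/4)
c(o, B) = -6 + B + o (c(o, B) = (o + B) - 6 = (B + o) - 6 = -6 + B + o)
(7*Z(4, -3))*c(K, -2) = (7*(1/4 - ¼*(-3)))*(-6 - 2 + 35/9) = (7*(¼ + ¾))*(-37/9) = (7*1)*(-37/9) = 7*(-37/9) = -259/9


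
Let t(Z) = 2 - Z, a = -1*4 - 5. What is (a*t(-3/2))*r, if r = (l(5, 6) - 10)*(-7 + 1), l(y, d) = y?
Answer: -945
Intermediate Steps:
a = -9 (a = -4 - 5 = -9)
r = 30 (r = (5 - 10)*(-7 + 1) = -5*(-6) = 30)
(a*t(-3/2))*r = -9*(2 - (-3)/2)*30 = -9*(2 - 1*(-3/2))*30 = -9*(2 + 3/2)*30 = -9*7/2*30 = -63/2*30 = -945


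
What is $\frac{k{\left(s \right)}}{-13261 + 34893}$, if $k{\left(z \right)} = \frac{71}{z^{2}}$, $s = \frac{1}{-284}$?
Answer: $\frac{357911}{1352} \approx 264.73$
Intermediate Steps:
$s = - \frac{1}{284} \approx -0.0035211$
$k{\left(z \right)} = \frac{71}{z^{2}}$
$\frac{k{\left(s \right)}}{-13261 + 34893} = \frac{71 \frac{1}{\frac{1}{80656}}}{-13261 + 34893} = \frac{71 \cdot 80656}{21632} = 5726576 \cdot \frac{1}{21632} = \frac{357911}{1352}$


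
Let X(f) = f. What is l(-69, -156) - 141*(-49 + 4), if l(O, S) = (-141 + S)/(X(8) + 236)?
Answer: 1547883/244 ≈ 6343.8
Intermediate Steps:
l(O, S) = -141/244 + S/244 (l(O, S) = (-141 + S)/(8 + 236) = (-141 + S)/244 = (-141 + S)*(1/244) = -141/244 + S/244)
l(-69, -156) - 141*(-49 + 4) = (-141/244 + (1/244)*(-156)) - 141*(-49 + 4) = (-141/244 - 39/61) - 141*(-45) = -297/244 + 6345 = 1547883/244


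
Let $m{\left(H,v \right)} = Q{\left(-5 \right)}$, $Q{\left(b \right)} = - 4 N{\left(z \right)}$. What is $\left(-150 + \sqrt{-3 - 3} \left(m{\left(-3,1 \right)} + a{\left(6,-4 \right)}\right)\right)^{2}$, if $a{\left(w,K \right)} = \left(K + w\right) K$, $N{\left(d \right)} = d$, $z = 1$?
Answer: $21636 + 3600 i \sqrt{6} \approx 21636.0 + 8818.2 i$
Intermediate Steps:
$Q{\left(b \right)} = -4$ ($Q{\left(b \right)} = \left(-4\right) 1 = -4$)
$a{\left(w,K \right)} = K \left(K + w\right)$
$m{\left(H,v \right)} = -4$
$\left(-150 + \sqrt{-3 - 3} \left(m{\left(-3,1 \right)} + a{\left(6,-4 \right)}\right)\right)^{2} = \left(-150 + \sqrt{-3 - 3} \left(-4 - 4 \left(-4 + 6\right)\right)\right)^{2} = \left(-150 + \sqrt{-6} \left(-4 - 8\right)\right)^{2} = \left(-150 + i \sqrt{6} \left(-4 - 8\right)\right)^{2} = \left(-150 + i \sqrt{6} \left(-12\right)\right)^{2} = \left(-150 - 12 i \sqrt{6}\right)^{2}$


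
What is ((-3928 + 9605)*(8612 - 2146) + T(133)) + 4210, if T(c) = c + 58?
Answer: 36711883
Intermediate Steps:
T(c) = 58 + c
((-3928 + 9605)*(8612 - 2146) + T(133)) + 4210 = ((-3928 + 9605)*(8612 - 2146) + (58 + 133)) + 4210 = (5677*6466 + 191) + 4210 = (36707482 + 191) + 4210 = 36707673 + 4210 = 36711883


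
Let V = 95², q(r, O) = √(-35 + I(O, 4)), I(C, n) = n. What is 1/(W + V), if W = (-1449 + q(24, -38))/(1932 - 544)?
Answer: 4346262097/39220478153258 - 347*I*√31/39220478153258 ≈ 0.00011082 - 4.926e-11*I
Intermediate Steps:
q(r, O) = I*√31 (q(r, O) = √(-35 + 4) = √(-31) = I*√31)
W = -1449/1388 + I*√31/1388 (W = (-1449 + I*√31)/(1932 - 544) = (-1449 + I*√31)/1388 = (-1449 + I*√31)*(1/1388) = -1449/1388 + I*√31/1388 ≈ -1.0439 + 0.0040114*I)
V = 9025
1/(W + V) = 1/((-1449/1388 + I*√31/1388) + 9025) = 1/(12525251/1388 + I*√31/1388)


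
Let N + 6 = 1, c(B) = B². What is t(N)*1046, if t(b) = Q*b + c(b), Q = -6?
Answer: 57530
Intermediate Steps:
N = -5 (N = -6 + 1 = -5)
t(b) = b² - 6*b (t(b) = -6*b + b² = b² - 6*b)
t(N)*1046 = -5*(-6 - 5)*1046 = -5*(-11)*1046 = 55*1046 = 57530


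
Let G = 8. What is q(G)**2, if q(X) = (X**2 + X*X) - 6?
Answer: 14884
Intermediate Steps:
q(X) = -6 + 2*X**2 (q(X) = (X**2 + X**2) - 6 = 2*X**2 - 6 = -6 + 2*X**2)
q(G)**2 = (-6 + 2*8**2)**2 = (-6 + 2*64)**2 = (-6 + 128)**2 = 122**2 = 14884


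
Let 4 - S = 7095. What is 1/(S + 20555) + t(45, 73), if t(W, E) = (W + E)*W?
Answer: 71493841/13464 ≈ 5310.0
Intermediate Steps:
S = -7091 (S = 4 - 1*7095 = 4 - 7095 = -7091)
t(W, E) = W*(E + W) (t(W, E) = (E + W)*W = W*(E + W))
1/(S + 20555) + t(45, 73) = 1/(-7091 + 20555) + 45*(73 + 45) = 1/13464 + 45*118 = 1/13464 + 5310 = 71493841/13464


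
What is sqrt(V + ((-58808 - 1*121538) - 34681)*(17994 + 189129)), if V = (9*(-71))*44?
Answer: I*sqrt(44537065437) ≈ 2.1104e+5*I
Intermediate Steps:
V = -28116 (V = -639*44 = -28116)
sqrt(V + ((-58808 - 1*121538) - 34681)*(17994 + 189129)) = sqrt(-28116 + ((-58808 - 1*121538) - 34681)*(17994 + 189129)) = sqrt(-28116 + ((-58808 - 121538) - 34681)*207123) = sqrt(-28116 + (-180346 - 34681)*207123) = sqrt(-28116 - 215027*207123) = sqrt(-28116 - 44537037321) = sqrt(-44537065437) = I*sqrt(44537065437)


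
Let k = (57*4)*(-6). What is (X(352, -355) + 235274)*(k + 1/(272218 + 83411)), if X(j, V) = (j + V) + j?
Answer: -38210233492811/118543 ≈ -3.2233e+8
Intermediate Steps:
X(j, V) = V + 2*j (X(j, V) = (V + j) + j = V + 2*j)
k = -1368 (k = 228*(-6) = -1368)
(X(352, -355) + 235274)*(k + 1/(272218 + 83411)) = ((-355 + 2*352) + 235274)*(-1368 + 1/(272218 + 83411)) = ((-355 + 704) + 235274)*(-1368 + 1/355629) = (349 + 235274)*(-1368 + 1/355629) = 235623*(-486500471/355629) = -38210233492811/118543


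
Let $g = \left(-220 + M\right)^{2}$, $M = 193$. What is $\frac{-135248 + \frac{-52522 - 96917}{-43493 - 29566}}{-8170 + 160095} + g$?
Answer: $\frac{2693882078994}{3699829525} \approx 728.11$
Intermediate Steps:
$g = 729$ ($g = \left(-220 + 193\right)^{2} = \left(-27\right)^{2} = 729$)
$\frac{-135248 + \frac{-52522 - 96917}{-43493 - 29566}}{-8170 + 160095} + g = \frac{-135248 + \frac{-52522 - 96917}{-43493 - 29566}}{-8170 + 160095} + 729 = \frac{-135248 - \frac{149439}{-73059}}{151925} + 729 = \left(-135248 - - \frac{49813}{24353}\right) \frac{1}{151925} + 729 = \left(-135248 + \frac{49813}{24353}\right) \frac{1}{151925} + 729 = \left(- \frac{3293644731}{24353}\right) \frac{1}{151925} + 729 = - \frac{3293644731}{3699829525} + 729 = \frac{2693882078994}{3699829525}$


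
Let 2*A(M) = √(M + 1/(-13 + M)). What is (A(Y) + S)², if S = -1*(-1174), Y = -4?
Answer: (39916 + I*√1173)²/1156 ≈ 1.3783e+6 + 2365.2*I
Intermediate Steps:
A(M) = √(M + 1/(-13 + M))/2
S = 1174
(A(Y) + S)² = (√((1 - 4*(-13 - 4))/(-13 - 4))/2 + 1174)² = (√((1 - 4*(-17))/(-17))/2 + 1174)² = (√(-(1 + 68)/17)/2 + 1174)² = (√(-1/17*69)/2 + 1174)² = (√(-69/17)/2 + 1174)² = ((I*√1173/17)/2 + 1174)² = (I*√1173/34 + 1174)² = (1174 + I*√1173/34)²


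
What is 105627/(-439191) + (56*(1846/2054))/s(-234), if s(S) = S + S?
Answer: -156985135/451049157 ≈ -0.34804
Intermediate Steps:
s(S) = 2*S
105627/(-439191) + (56*(1846/2054))/s(-234) = 105627/(-439191) + (56*(1846/2054))/((2*(-234))) = 105627*(-1/439191) + (56*(1846*(1/2054)))/(-468) = -35209/146397 + (56*(71/79))*(-1/468) = -35209/146397 + (3976/79)*(-1/468) = -35209/146397 - 994/9243 = -156985135/451049157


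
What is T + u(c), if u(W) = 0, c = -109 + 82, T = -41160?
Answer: -41160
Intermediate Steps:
c = -27
T + u(c) = -41160 + 0 = -41160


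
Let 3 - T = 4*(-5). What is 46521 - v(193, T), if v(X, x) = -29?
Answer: 46550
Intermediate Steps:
T = 23 (T = 3 - 4*(-5) = 3 - 1*(-20) = 3 + 20 = 23)
46521 - v(193, T) = 46521 - 1*(-29) = 46521 + 29 = 46550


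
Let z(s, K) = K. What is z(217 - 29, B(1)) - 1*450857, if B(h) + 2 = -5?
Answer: -450864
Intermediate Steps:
B(h) = -7 (B(h) = -2 - 5 = -7)
z(217 - 29, B(1)) - 1*450857 = -7 - 1*450857 = -7 - 450857 = -450864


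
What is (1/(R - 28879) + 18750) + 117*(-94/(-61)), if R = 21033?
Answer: 9060152747/478606 ≈ 18930.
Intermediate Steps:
(1/(R - 28879) + 18750) + 117*(-94/(-61)) = (1/(21033 - 28879) + 18750) + 117*(-94/(-61)) = (1/(-7846) + 18750) + 117*(-94*(-1/61)) = (-1/7846 + 18750) + 117*(94/61) = 147112499/7846 + 10998/61 = 9060152747/478606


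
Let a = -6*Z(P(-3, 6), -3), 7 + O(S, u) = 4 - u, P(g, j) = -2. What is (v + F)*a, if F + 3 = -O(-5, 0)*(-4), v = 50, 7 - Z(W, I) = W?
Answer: -1890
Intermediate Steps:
O(S, u) = -3 - u (O(S, u) = -7 + (4 - u) = -3 - u)
Z(W, I) = 7 - W
F = -15 (F = -3 - (-3 - 1*0)*(-4) = -3 - (-3 + 0)*(-4) = -3 - 1*(-3)*(-4) = -3 + 3*(-4) = -3 - 12 = -15)
a = -54 (a = -6*(7 - 1*(-2)) = -6*(7 + 2) = -6*9 = -54)
(v + F)*a = (50 - 15)*(-54) = 35*(-54) = -1890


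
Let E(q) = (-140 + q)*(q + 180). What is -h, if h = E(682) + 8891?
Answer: -476095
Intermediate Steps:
E(q) = (-140 + q)*(180 + q)
h = 476095 (h = (-25200 + 682**2 + 40*682) + 8891 = (-25200 + 465124 + 27280) + 8891 = 467204 + 8891 = 476095)
-h = -1*476095 = -476095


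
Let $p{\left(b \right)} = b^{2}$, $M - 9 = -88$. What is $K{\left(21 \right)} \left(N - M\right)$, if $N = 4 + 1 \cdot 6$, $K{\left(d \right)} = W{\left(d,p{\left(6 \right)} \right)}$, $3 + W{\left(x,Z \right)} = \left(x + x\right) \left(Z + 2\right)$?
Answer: $141777$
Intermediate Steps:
$M = -79$ ($M = 9 - 88 = -79$)
$W{\left(x,Z \right)} = -3 + 2 x \left(2 + Z\right)$ ($W{\left(x,Z \right)} = -3 + \left(x + x\right) \left(Z + 2\right) = -3 + 2 x \left(2 + Z\right)$)
$K{\left(d \right)} = -3 + 76 d$ ($K{\left(d \right)} = -3 + 4 d + 2 \cdot 6^{2} d = -3 + 4 d + 2 \cdot 36 d = -3 + 4 d + 72 d = -3 + 76 d$)
$N = 10$ ($N = 4 + 6 = 10$)
$K{\left(21 \right)} \left(N - M\right) = \left(-3 + 76 \cdot 21\right) \left(10 - -79\right) = \left(-3 + 1596\right) \left(10 + 79\right) = 1593 \cdot 89 = 141777$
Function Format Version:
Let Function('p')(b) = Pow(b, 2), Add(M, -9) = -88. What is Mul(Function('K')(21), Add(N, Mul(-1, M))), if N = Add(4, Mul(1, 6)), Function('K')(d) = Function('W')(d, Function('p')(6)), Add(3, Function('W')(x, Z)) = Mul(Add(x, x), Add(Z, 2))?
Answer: 141777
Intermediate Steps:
M = -79 (M = Add(9, -88) = -79)
Function('W')(x, Z) = Add(-3, Mul(2, x, Add(2, Z))) (Function('W')(x, Z) = Add(-3, Mul(Add(x, x), Add(Z, 2))) = Add(-3, Mul(Mul(2, x), Add(2, Z))) = Add(-3, Mul(2, x, Add(2, Z))))
Function('K')(d) = Add(-3, Mul(76, d)) (Function('K')(d) = Add(-3, Mul(4, d), Mul(2, Pow(6, 2), d)) = Add(-3, Mul(4, d), Mul(2, 36, d)) = Add(-3, Mul(4, d), Mul(72, d)) = Add(-3, Mul(76, d)))
N = 10 (N = Add(4, 6) = 10)
Mul(Function('K')(21), Add(N, Mul(-1, M))) = Mul(Add(-3, Mul(76, 21)), Add(10, Mul(-1, -79))) = Mul(Add(-3, 1596), Add(10, 79)) = Mul(1593, 89) = 141777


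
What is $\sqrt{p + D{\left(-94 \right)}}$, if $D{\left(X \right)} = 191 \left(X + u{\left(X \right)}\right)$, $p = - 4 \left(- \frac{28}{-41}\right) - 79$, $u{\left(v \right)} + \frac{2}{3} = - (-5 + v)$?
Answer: $\frac{5 \sqrt{451410}}{123} \approx 27.312$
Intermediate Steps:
$u{\left(v \right)} = \frac{13}{3} - v$ ($u{\left(v \right)} = - \frac{2}{3} - \left(-5 + v\right) = \frac{13}{3} - v$)
$p = - \frac{3351}{41}$ ($p = - 4 \left(\left(-28\right) \left(- \frac{1}{41}\right)\right) - 79 = \left(-4\right) \frac{28}{41} - 79 = - \frac{112}{41} - 79 = - \frac{3351}{41} \approx -81.732$)
$D{\left(X \right)} = \frac{2483}{3}$ ($D{\left(X \right)} = 191 \left(X - \left(- \frac{13}{3} + X\right)\right) = 191 \cdot \frac{13}{3} = \frac{2483}{3}$)
$\sqrt{p + D{\left(-94 \right)}} = \sqrt{- \frac{3351}{41} + \frac{2483}{3}} = \sqrt{\frac{91750}{123}} = \frac{5 \sqrt{451410}}{123}$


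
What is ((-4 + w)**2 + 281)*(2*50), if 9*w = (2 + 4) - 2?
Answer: 2378500/81 ≈ 29364.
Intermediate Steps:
w = 4/9 (w = ((2 + 4) - 2)/9 = (6 - 2)/9 = (1/9)*4 = 4/9 ≈ 0.44444)
((-4 + w)**2 + 281)*(2*50) = ((-4 + 4/9)**2 + 281)*(2*50) = ((-32/9)**2 + 281)*100 = (1024/81 + 281)*100 = (23785/81)*100 = 2378500/81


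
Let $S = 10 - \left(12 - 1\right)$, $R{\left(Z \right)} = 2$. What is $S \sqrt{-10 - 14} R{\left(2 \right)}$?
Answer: $- 4 i \sqrt{6} \approx - 9.798 i$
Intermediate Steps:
$S = -1$ ($S = 10 - 11 = -1$)
$S \sqrt{-10 - 14} R{\left(2 \right)} = - \sqrt{-10 - 14} \cdot 2 = - \sqrt{-24} \cdot 2 = - 2 i \sqrt{6} \cdot 2 = - 4 i \sqrt{6}$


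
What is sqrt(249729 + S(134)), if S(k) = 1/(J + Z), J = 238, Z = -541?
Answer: sqrt(22927369458)/303 ≈ 499.73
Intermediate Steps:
S(k) = -1/303 (S(k) = 1/(238 - 541) = 1/(-303) = -1/303)
sqrt(249729 + S(134)) = sqrt(249729 - 1/303) = sqrt(75667886/303) = sqrt(22927369458)/303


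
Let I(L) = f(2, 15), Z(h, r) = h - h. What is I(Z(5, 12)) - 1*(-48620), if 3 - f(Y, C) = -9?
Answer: 48632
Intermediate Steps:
Z(h, r) = 0
f(Y, C) = 12 (f(Y, C) = 3 - 1*(-9) = 3 + 9 = 12)
I(L) = 12
I(Z(5, 12)) - 1*(-48620) = 12 - 1*(-48620) = 12 + 48620 = 48632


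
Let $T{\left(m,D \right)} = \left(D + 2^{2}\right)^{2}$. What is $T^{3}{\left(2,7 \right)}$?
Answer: $1771561$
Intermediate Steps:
$T{\left(m,D \right)} = \left(4 + D\right)^{2}$ ($T{\left(m,D \right)} = \left(D + 4\right)^{2} = \left(4 + D\right)^{2}$)
$T^{3}{\left(2,7 \right)} = \left(\left(4 + 7\right)^{2}\right)^{3} = \left(11^{2}\right)^{3} = 121^{3} = 1771561$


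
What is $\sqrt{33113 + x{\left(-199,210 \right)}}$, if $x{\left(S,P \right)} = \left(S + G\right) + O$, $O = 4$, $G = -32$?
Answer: $9 \sqrt{406} \approx 181.34$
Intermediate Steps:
$x{\left(S,P \right)} = -28 + S$ ($x{\left(S,P \right)} = \left(S - 32\right) + 4 = \left(-32 + S\right) + 4 = -28 + S$)
$\sqrt{33113 + x{\left(-199,210 \right)}} = \sqrt{33113 - 227} = \sqrt{32886} = 9 \sqrt{406}$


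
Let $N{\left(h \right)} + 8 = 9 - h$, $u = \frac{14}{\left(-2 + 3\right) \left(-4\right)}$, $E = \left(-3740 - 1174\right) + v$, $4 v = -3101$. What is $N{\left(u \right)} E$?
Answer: $- \frac{204813}{8} \approx -25602.0$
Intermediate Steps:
$v = - \frac{3101}{4}$ ($v = \frac{1}{4} \left(-3101\right) = - \frac{3101}{4} \approx -775.25$)
$E = - \frac{22757}{4}$ ($E = \left(-3740 - 1174\right) - \frac{3101}{4} = -4914 - \frac{3101}{4} = - \frac{22757}{4} \approx -5689.3$)
$u = - \frac{7}{2}$ ($u = \frac{14}{1 \left(-4\right)} = \frac{14}{-4} = 14 \left(- \frac{1}{4}\right) = - \frac{7}{2} \approx -3.5$)
$N{\left(h \right)} = 1 - h$ ($N{\left(h \right)} = -8 - \left(-9 + h\right) = 1 - h$)
$N{\left(u \right)} E = \left(1 - - \frac{7}{2}\right) \left(- \frac{22757}{4}\right) = \left(1 + \frac{7}{2}\right) \left(- \frac{22757}{4}\right) = \frac{9}{2} \left(- \frac{22757}{4}\right) = - \frac{204813}{8}$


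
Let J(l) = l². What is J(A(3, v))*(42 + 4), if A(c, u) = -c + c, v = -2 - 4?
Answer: 0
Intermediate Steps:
v = -6
A(c, u) = 0
J(A(3, v))*(42 + 4) = 0²*(42 + 4) = 0*46 = 0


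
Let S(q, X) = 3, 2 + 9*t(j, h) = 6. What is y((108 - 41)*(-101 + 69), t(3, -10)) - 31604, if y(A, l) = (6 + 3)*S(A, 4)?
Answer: -31577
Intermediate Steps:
t(j, h) = 4/9 (t(j, h) = -2/9 + (⅑)*6 = -2/9 + ⅔ = 4/9)
y(A, l) = 27 (y(A, l) = (6 + 3)*3 = 9*3 = 27)
y((108 - 41)*(-101 + 69), t(3, -10)) - 31604 = 27 - 31604 = -31577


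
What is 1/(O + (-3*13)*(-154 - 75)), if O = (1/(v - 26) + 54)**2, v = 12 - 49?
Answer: 3969/47013940 ≈ 8.4422e-5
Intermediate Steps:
v = -37
O = 11566801/3969 (O = (1/(-37 - 26) + 54)**2 = (1/(-63) + 54)**2 = (-1/63 + 54)**2 = (3401/63)**2 = 11566801/3969 ≈ 2914.3)
1/(O + (-3*13)*(-154 - 75)) = 1/(11566801/3969 + (-3*13)*(-154 - 75)) = 1/(11566801/3969 - 39*(-229)) = 1/(11566801/3969 + 8931) = 1/(47013940/3969) = 3969/47013940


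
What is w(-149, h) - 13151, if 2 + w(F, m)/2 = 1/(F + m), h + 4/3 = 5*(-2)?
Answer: -6327561/481 ≈ -13155.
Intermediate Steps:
h = -34/3 (h = -4/3 + 5*(-2) = -4/3 - 10 = -34/3 ≈ -11.333)
w(F, m) = -4 + 2/(F + m)
w(-149, h) - 13151 = 2*(1 - 2*(-149) - 2*(-34/3))/(-149 - 34/3) - 13151 = 2*(1 + 298 + 68/3)/(-481/3) - 13151 = 2*(-3/481)*(965/3) - 13151 = -1930/481 - 13151 = -6327561/481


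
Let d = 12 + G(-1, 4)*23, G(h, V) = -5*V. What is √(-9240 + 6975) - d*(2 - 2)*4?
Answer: I*√2265 ≈ 47.592*I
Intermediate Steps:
d = -448 (d = 12 - 5*4*23 = 12 - 20*23 = 12 - 460 = -448)
√(-9240 + 6975) - d*(2 - 2)*4 = √(-9240 + 6975) - (-448)*(2 - 2)*4 = √(-2265) - (-448)*0*4 = I*√2265 - (-448)*0 = I*√2265 - 1*0 = I*√2265 + 0 = I*√2265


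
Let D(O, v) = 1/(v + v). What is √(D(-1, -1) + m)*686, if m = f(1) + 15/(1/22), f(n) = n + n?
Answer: 343*√1326 ≈ 12490.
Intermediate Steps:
D(O, v) = 1/(2*v)
f(n) = 2*n
m = 332 (m = 2*1 + 15/(1/22) = 2 + 15/(1/22) = 2 + 15*22 = 2 + 330 = 332)
√(D(-1, -1) + m)*686 = √((½)/(-1) + 332)*686 = √((½)*(-1) + 332)*686 = √(-½ + 332)*686 = √(663/2)*686 = (√1326/2)*686 = 343*√1326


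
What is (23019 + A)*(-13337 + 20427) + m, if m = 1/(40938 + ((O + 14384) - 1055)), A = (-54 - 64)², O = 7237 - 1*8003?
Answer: 14013295970871/53501 ≈ 2.6193e+8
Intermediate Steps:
O = -766 (O = 7237 - 8003 = -766)
A = 13924 (A = (-118)² = 13924)
m = 1/53501 (m = 1/(40938 + ((-766 + 14384) - 1055)) = 1/(40938 + (13618 - 1055)) = 1/(40938 + 12563) = 1/53501 ≈ 1.8691e-5)
(23019 + A)*(-13337 + 20427) + m = (23019 + 13924)*(-13337 + 20427) + 1/53501 = 36943*7090 + 1/53501 = 261925870 + 1/53501 = 14013295970871/53501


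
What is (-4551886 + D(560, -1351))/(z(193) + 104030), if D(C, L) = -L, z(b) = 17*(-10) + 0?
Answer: -101123/2308 ≈ -43.814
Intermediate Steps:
z(b) = -170 (z(b) = -170 + 0 = -170)
(-4551886 + D(560, -1351))/(z(193) + 104030) = (-4551886 - 1*(-1351))/(-170 + 104030) = (-4551886 + 1351)/103860 = -4550535*1/103860 = -101123/2308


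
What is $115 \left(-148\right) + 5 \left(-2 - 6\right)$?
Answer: $-17060$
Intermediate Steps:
$115 \left(-148\right) + 5 \left(-2 - 6\right) = -17020 + 5 \left(-8\right) = -17020 - 40 = -17060$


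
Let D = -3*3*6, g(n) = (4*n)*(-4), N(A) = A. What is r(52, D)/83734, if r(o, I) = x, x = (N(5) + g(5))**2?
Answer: 5625/83734 ≈ 0.067177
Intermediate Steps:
g(n) = -16*n
D = -54 (D = -9*6 = -54)
x = 5625 (x = (5 - 16*5)**2 = (5 - 80)**2 = (-75)**2 = 5625)
r(o, I) = 5625
r(52, D)/83734 = 5625/83734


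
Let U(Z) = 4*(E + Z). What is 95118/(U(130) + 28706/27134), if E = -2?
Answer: 430155302/2320219 ≈ 185.39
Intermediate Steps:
U(Z) = -8 + 4*Z (U(Z) = 4*(-2 + Z) = -8 + 4*Z)
95118/(U(130) + 28706/27134) = 95118/((-8 + 4*130) + 28706/27134) = 95118/((-8 + 520) + 28706*(1/27134)) = 95118/(512 + 14353/13567) = 95118/(6960657/13567) = 95118*(13567/6960657) = 430155302/2320219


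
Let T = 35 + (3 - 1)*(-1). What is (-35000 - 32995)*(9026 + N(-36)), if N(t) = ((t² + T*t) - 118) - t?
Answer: -615490740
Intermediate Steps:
T = 33 (T = 35 + 2*(-1) = 35 - 2 = 33)
N(t) = -118 + t² + 32*t (N(t) = ((t² + 33*t) - 118) - t = (-118 + t² + 33*t) - t = -118 + t² + 32*t)
(-35000 - 32995)*(9026 + N(-36)) = (-35000 - 32995)*(9026 + (-118 + (-36)² + 32*(-36))) = -67995*(9026 + (-118 + 1296 - 1152)) = -67995*(9026 + 26) = -67995*9052 = -615490740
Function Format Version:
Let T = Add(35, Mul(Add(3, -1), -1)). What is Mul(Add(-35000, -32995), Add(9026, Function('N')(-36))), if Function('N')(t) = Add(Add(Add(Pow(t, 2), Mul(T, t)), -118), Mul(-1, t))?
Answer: -615490740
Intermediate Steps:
T = 33 (T = Add(35, Mul(2, -1)) = Add(35, -2) = 33)
Function('N')(t) = Add(-118, Pow(t, 2), Mul(32, t)) (Function('N')(t) = Add(Add(Add(Pow(t, 2), Mul(33, t)), -118), Mul(-1, t)) = Add(Add(-118, Pow(t, 2), Mul(33, t)), Mul(-1, t)) = Add(-118, Pow(t, 2), Mul(32, t)))
Mul(Add(-35000, -32995), Add(9026, Function('N')(-36))) = Mul(Add(-35000, -32995), Add(9026, Add(-118, Pow(-36, 2), Mul(32, -36)))) = Mul(-67995, Add(9026, Add(-118, 1296, -1152))) = Mul(-67995, Add(9026, 26)) = Mul(-67995, 9052) = -615490740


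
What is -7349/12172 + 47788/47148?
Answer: 58796221/143471364 ≈ 0.40981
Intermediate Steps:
-7349/12172 + 47788/47148 = -7349*1/12172 + 47788*(1/47148) = -7349/12172 + 11947/11787 = 58796221/143471364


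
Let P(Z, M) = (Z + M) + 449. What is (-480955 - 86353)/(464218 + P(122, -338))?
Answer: -567308/464451 ≈ -1.2215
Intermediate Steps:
P(Z, M) = 449 + M + Z (P(Z, M) = (M + Z) + 449 = 449 + M + Z)
(-480955 - 86353)/(464218 + P(122, -338)) = (-480955 - 86353)/(464218 + (449 - 338 + 122)) = -567308/(464218 + 233) = -567308/464451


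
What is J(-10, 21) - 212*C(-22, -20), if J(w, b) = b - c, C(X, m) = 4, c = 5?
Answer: -832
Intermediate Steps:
J(w, b) = -5 + b (J(w, b) = b - 1*5 = b - 5 = -5 + b)
J(-10, 21) - 212*C(-22, -20) = (-5 + 21) - 212*4 = 16 - 848 = -832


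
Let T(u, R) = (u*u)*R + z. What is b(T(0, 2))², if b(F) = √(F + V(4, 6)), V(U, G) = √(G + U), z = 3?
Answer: 3 + √10 ≈ 6.1623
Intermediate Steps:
T(u, R) = 3 + R*u² (T(u, R) = (u*u)*R + 3 = u²*R + 3 = R*u² + 3 = 3 + R*u²)
b(F) = √(F + √10) (b(F) = √(F + √(6 + 4)) = √(F + √10))
b(T(0, 2))² = (√((3 + 2*0²) + √10))² = (√((3 + 2*0) + √10))² = (√((3 + 0) + √10))² = (√(3 + √10))² = 3 + √10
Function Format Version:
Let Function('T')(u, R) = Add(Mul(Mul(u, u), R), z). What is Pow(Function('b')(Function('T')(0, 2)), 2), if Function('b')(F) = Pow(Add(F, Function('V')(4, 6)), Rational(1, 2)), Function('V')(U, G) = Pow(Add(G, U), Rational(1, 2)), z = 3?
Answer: Add(3, Pow(10, Rational(1, 2))) ≈ 6.1623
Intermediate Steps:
Function('T')(u, R) = Add(3, Mul(R, Pow(u, 2))) (Function('T')(u, R) = Add(Mul(Mul(u, u), R), 3) = Add(Mul(Pow(u, 2), R), 3) = Add(Mul(R, Pow(u, 2)), 3) = Add(3, Mul(R, Pow(u, 2))))
Function('b')(F) = Pow(Add(F, Pow(10, Rational(1, 2))), Rational(1, 2)) (Function('b')(F) = Pow(Add(F, Pow(Add(6, 4), Rational(1, 2))), Rational(1, 2)) = Pow(Add(F, Pow(10, Rational(1, 2))), Rational(1, 2)))
Pow(Function('b')(Function('T')(0, 2)), 2) = Pow(Pow(Add(Add(3, Mul(2, Pow(0, 2))), Pow(10, Rational(1, 2))), Rational(1, 2)), 2) = Pow(Pow(Add(Add(3, Mul(2, 0)), Pow(10, Rational(1, 2))), Rational(1, 2)), 2) = Pow(Pow(Add(Add(3, 0), Pow(10, Rational(1, 2))), Rational(1, 2)), 2) = Pow(Pow(Add(3, Pow(10, Rational(1, 2))), Rational(1, 2)), 2) = Add(3, Pow(10, Rational(1, 2)))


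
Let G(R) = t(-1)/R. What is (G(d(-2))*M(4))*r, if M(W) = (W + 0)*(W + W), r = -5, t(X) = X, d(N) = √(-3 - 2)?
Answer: -32*I*√5 ≈ -71.554*I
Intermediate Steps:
d(N) = I*√5 (d(N) = √(-5) = I*√5)
G(R) = -1/R
M(W) = 2*W² (M(W) = W*(2*W) = 2*W²)
(G(d(-2))*M(4))*r = ((-1/(I*√5))*(2*4²))*(-5) = ((-(-1)*I*√5/5)*(2*16))*(-5) = ((I*√5/5)*32)*(-5) = (32*I*√5/5)*(-5) = -32*I*√5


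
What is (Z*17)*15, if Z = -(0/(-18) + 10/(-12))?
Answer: 425/2 ≈ 212.50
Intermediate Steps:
Z = ⅚ (Z = -(0*(-1/18) + 10*(-1/12)) = -(0 - ⅚) = -1*(-⅚) = ⅚ ≈ 0.83333)
(Z*17)*15 = ((⅚)*17)*15 = (85/6)*15 = 425/2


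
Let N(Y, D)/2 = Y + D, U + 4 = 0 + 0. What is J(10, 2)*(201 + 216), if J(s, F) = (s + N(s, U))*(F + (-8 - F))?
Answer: -73392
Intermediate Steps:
U = -4 (U = -4 + (0 + 0) = -4 + 0 = -4)
N(Y, D) = 2*D + 2*Y (N(Y, D) = 2*(Y + D) = 2*(D + Y) = 2*D + 2*Y)
J(s, F) = 64 - 24*s (J(s, F) = (s + (2*(-4) + 2*s))*(F + (-8 - F)) = (s + (-8 + 2*s))*(-8) = (-8 + 3*s)*(-8) = 64 - 24*s)
J(10, 2)*(201 + 216) = (64 - 24*10)*(201 + 216) = (64 - 240)*417 = -176*417 = -73392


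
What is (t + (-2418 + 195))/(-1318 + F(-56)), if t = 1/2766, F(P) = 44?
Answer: 6148817/3523884 ≈ 1.7449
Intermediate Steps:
t = 1/2766 ≈ 0.00036153
(t + (-2418 + 195))/(-1318 + F(-56)) = (1/2766 + (-2418 + 195))/(-1318 + 44) = (1/2766 - 2223)/(-1274) = -6148817/2766*(-1/1274) = 6148817/3523884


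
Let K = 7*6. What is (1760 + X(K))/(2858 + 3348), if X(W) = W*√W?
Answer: 880/3103 + 21*√42/3103 ≈ 0.32746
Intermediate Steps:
K = 42
X(W) = W^(3/2)
(1760 + X(K))/(2858 + 3348) = (1760 + 42^(3/2))/(2858 + 3348) = (1760 + 42*√42)/6206 = (1760 + 42*√42)*(1/6206) = 880/3103 + 21*√42/3103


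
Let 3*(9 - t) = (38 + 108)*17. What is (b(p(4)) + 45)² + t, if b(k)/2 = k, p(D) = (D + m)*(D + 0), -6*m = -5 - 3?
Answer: 61804/9 ≈ 6867.1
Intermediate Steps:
m = 4/3 (m = -(-5 - 3)/6 = -⅙*(-8) = 4/3 ≈ 1.3333)
p(D) = D*(4/3 + D) (p(D) = (D + 4/3)*(D + 0) = (4/3 + D)*D = D*(4/3 + D))
b(k) = 2*k
t = -2455/3 (t = 9 - (38 + 108)*17/3 = 9 - 146*17/3 = 9 - ⅓*2482 = 9 - 2482/3 = -2455/3 ≈ -818.33)
(b(p(4)) + 45)² + t = (2*((⅓)*4*(4 + 3*4)) + 45)² - 2455/3 = (2*((⅓)*4*(4 + 12)) + 45)² - 2455/3 = (2*((⅓)*4*16) + 45)² - 2455/3 = (2*(64/3) + 45)² - 2455/3 = (128/3 + 45)² - 2455/3 = (263/3)² - 2455/3 = 69169/9 - 2455/3 = 61804/9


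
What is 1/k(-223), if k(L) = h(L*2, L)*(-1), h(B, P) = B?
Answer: 1/446 ≈ 0.0022422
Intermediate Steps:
k(L) = -2*L (k(L) = (L*2)*(-1) = (2*L)*(-1) = -2*L)
1/k(-223) = 1/(-2*(-223)) = 1/446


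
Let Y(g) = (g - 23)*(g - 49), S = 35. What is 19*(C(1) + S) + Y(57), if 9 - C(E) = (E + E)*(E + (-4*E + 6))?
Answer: 994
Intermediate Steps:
C(E) = 9 - 2*E*(6 - 3*E) (C(E) = 9 - (E + E)*(E + (-4*E + 6)) = 9 - 2*E*(E + (6 - 4*E)) = 9 - 2*E*(6 - 3*E))
Y(g) = (-49 + g)*(-23 + g) (Y(g) = (-23 + g)*(-49 + g) = (-49 + g)*(-23 + g))
19*(C(1) + S) + Y(57) = 19*((9 - 12*1 + 6*1²) + 35) + (1127 + 57² - 72*57) = 19*((9 - 12 + 6*1) + 35) + (1127 + 3249 - 4104) = 19*((9 - 12 + 6) + 35) + 272 = 19*(3 + 35) + 272 = 19*38 + 272 = 722 + 272 = 994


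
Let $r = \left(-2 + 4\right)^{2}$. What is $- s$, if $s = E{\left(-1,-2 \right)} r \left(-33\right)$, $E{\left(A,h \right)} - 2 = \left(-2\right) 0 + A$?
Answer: $132$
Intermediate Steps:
$r = 4$ ($r = 2^{2} = 4$)
$E{\left(A,h \right)} = 2 + A$ ($E{\left(A,h \right)} = 2 + \left(\left(-2\right) 0 + A\right) = 2 + \left(0 + A\right) = 2 + A$)
$s = -132$ ($s = \left(2 - 1\right) 4 \left(-33\right) = 1 \cdot 4 \left(-33\right) = 4 \left(-33\right) = -132$)
$- s = \left(-1\right) \left(-132\right) = 132$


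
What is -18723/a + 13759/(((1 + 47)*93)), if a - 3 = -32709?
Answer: 375233/102672 ≈ 3.6547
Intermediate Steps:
a = -32706 (a = 3 - 32709 = -32706)
-18723/a + 13759/(((1 + 47)*93)) = -18723/(-32706) + 13759/(((1 + 47)*93)) = -18723*(-1/32706) + 13759/((48*93)) = 79/138 + 13759/4464 = 375233/102672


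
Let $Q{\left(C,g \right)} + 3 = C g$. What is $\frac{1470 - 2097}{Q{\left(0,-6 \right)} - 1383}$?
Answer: $\frac{19}{42} \approx 0.45238$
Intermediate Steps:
$Q{\left(C,g \right)} = -3 + C g$
$\frac{1470 - 2097}{Q{\left(0,-6 \right)} - 1383} = \frac{1470 - 2097}{\left(-3 + 0 \left(-6\right)\right) - 1383} = - \frac{627}{\left(-3 + 0\right) - 1383} = - \frac{627}{-3 - 1383} = - \frac{627}{-1386} = \left(-627\right) \left(- \frac{1}{1386}\right) = \frac{19}{42}$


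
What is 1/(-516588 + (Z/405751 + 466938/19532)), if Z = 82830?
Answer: -3962564266/2046917609846409 ≈ -1.9359e-6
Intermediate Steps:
1/(-516588 + (Z/405751 + 466938/19532)) = 1/(-516588 + (82830/405751 + 466938/19532)) = 1/(-516588 + (82830*(1/405751) + 466938*(1/19532))) = 1/(-516588 + (82830/405751 + 233469/9766)) = 1/(-516588 + 95539197999/3962564266) = 1/(-2046917609846409/3962564266) = -3962564266/2046917609846409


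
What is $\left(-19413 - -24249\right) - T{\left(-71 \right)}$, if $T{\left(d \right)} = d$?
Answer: $4907$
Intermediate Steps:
$\left(-19413 - -24249\right) - T{\left(-71 \right)} = \left(-19413 - -24249\right) - -71 = \left(-19413 + 24249\right) + 71 = 4836 + 71 = 4907$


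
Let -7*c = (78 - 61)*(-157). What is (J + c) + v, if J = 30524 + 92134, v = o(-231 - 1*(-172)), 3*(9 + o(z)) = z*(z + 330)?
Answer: 2471713/21 ≈ 1.1770e+5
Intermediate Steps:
o(z) = -9 + z*(330 + z)/3 (o(z) = -9 + (z*(z + 330))/3 = -9 + (z*(330 + z))/3 = -9 + z*(330 + z)/3)
v = -16016/3 (v = -9 + 110*(-231 - 1*(-172)) + (-231 - 1*(-172))²/3 = -9 + 110*(-231 + 172) + (-231 + 172)²/3 = -9 + 110*(-59) + (⅓)*(-59)² = -9 - 6490 + (⅓)*3481 = -9 - 6490 + 3481/3 = -16016/3 ≈ -5338.7)
c = 2669/7 (c = -(78 - 61)*(-157)/7 = -17*(-157)/7 = -⅐*(-2669) = 2669/7 ≈ 381.29)
J = 122658
(J + c) + v = (122658 + 2669/7) - 16016/3 = 861275/7 - 16016/3 = 2471713/21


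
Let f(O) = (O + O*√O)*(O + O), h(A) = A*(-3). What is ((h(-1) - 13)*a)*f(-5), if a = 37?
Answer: -18500 - 18500*I*√5 ≈ -18500.0 - 41367.0*I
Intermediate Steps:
h(A) = -3*A
f(O) = 2*O*(O + O^(3/2)) (f(O) = (O + O^(3/2))*(2*O) = 2*O*(O + O^(3/2)))
((h(-1) - 13)*a)*f(-5) = ((-3*(-1) - 13)*37)*(2*(-5)² + 2*(-5)^(5/2)) = ((3 - 13)*37)*(2*25 + 2*(25*I*√5)) = (-10*37)*(50 + 50*I*√5) = -370*(50 + 50*I*√5) = -18500 - 18500*I*√5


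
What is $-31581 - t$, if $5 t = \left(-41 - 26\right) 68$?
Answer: $- \frac{153349}{5} \approx -30670.0$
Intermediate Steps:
$t = - \frac{4556}{5}$ ($t = \frac{\left(-41 - 26\right) 68}{5} = \frac{\left(-67\right) 68}{5} = \frac{1}{5} \left(-4556\right) = - \frac{4556}{5} \approx -911.2$)
$-31581 - t = -31581 - - \frac{4556}{5} = -31581 + \frac{4556}{5} = - \frac{153349}{5}$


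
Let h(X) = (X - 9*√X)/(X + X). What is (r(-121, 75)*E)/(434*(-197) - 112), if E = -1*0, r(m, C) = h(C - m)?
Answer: 0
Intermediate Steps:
h(X) = (X - 9*√X)/(2*X) (h(X) = (X - 9*√X)/((2*X)) = (X - 9*√X)*(1/(2*X)) = (X - 9*√X)/(2*X))
r(m, C) = ½ - 9/(2*√(C - m))
E = 0
(r(-121, 75)*E)/(434*(-197) - 112) = ((½ - 9/(2*√(75 - 1*(-121))))*0)/(434*(-197) - 112) = ((½ - 9/(2*√(75 + 121)))*0)/(-85498 - 112) = ((½ - 9/(2*√196))*0)/(-85610) = ((½ - 9/2*1/14)*0)*(-1/85610) = ((½ - 9/28)*0)*(-1/85610) = ((5/28)*0)*(-1/85610) = 0*(-1/85610) = 0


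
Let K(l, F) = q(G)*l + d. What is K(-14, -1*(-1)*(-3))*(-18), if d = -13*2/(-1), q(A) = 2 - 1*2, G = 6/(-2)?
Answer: -468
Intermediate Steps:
G = -3 (G = 6*(-½) = -3)
q(A) = 0 (q(A) = 2 - 2 = 0)
d = 26 (d = -26*(-1) = 26)
K(l, F) = 26 (K(l, F) = 0*l + 26 = 0 + 26 = 26)
K(-14, -1*(-1)*(-3))*(-18) = 26*(-18) = -468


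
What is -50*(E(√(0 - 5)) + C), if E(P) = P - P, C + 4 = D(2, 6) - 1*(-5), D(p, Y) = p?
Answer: -150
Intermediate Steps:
C = 3 (C = -4 + (2 - 1*(-5)) = -4 + (2 + 5) = -4 + 7 = 3)
E(P) = 0
-50*(E(√(0 - 5)) + C) = -50*(0 + 3) = -50*3 = -150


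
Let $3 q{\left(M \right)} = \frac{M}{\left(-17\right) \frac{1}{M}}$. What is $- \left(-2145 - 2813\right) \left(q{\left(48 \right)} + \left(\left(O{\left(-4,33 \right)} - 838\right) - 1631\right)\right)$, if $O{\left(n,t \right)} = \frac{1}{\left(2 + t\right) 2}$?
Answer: $- \frac{7416803587}{595} \approx -1.2465 \cdot 10^{7}$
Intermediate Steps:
$q{\left(M \right)} = - \frac{M^{2}}{51}$ ($q{\left(M \right)} = \frac{M \frac{1}{\left(-17\right) \frac{1}{M}}}{3} = \frac{M \left(- \frac{M}{17}\right)}{3} = \frac{\left(- \frac{1}{17}\right) M^{2}}{3} = - \frac{M^{2}}{51}$)
$O{\left(n,t \right)} = \frac{1}{4 + 2 t}$
$- \left(-2145 - 2813\right) \left(q{\left(48 \right)} + \left(\left(O{\left(-4,33 \right)} - 838\right) - 1631\right)\right) = - \left(-2145 - 2813\right) \left(- \frac{48^{2}}{51} - \left(2469 - \frac{1}{2 \left(2 + 33\right)}\right)\right) = - \left(-4958\right) \left(\left(- \frac{1}{51}\right) 2304 - \left(2469 - \frac{1}{70}\right)\right) = - \left(-4958\right) \left(- \frac{768}{17} + \left(\left(\frac{1}{2} \cdot \frac{1}{35} - 838\right) - 1631\right)\right) = - \left(-4958\right) \left(- \frac{768}{17} + \left(\left(\frac{1}{70} - 838\right) - 1631\right)\right) = - \left(-4958\right) \left(- \frac{768}{17} - \frac{172829}{70}\right) = - \frac{\left(-4958\right) \left(-2991853\right)}{1190} = \left(-1\right) \frac{7416803587}{595} = - \frac{7416803587}{595}$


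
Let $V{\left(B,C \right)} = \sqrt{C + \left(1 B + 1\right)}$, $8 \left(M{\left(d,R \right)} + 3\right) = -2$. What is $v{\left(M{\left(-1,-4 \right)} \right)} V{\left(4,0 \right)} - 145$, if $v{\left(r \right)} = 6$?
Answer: $-145 + 6 \sqrt{5} \approx -131.58$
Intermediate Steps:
$M{\left(d,R \right)} = - \frac{13}{4}$ ($M{\left(d,R \right)} = -3 + \frac{1}{8} \left(-2\right) = -3 - \frac{1}{4} = - \frac{13}{4}$)
$V{\left(B,C \right)} = \sqrt{1 + B + C}$ ($V{\left(B,C \right)} = \sqrt{C + \left(B + 1\right)} = \sqrt{C + \left(1 + B\right)} = \sqrt{1 + B + C}$)
$v{\left(M{\left(-1,-4 \right)} \right)} V{\left(4,0 \right)} - 145 = 6 \sqrt{1 + 4 + 0} - 145 = 6 \sqrt{5} - 145 = -145 + 6 \sqrt{5}$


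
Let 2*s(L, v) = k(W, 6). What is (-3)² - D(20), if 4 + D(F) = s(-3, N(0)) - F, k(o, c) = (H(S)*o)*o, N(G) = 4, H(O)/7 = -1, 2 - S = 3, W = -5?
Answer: 241/2 ≈ 120.50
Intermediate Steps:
S = -1 (S = 2 - 1*3 = 2 - 3 = -1)
H(O) = -7 (H(O) = 7*(-1) = -7)
k(o, c) = -7*o² (k(o, c) = (-7*o)*o = -7*o²)
s(L, v) = -175/2 (s(L, v) = (-7*(-5)²)/2 = (-7*25)/2 = (½)*(-175) = -175/2)
D(F) = -183/2 - F (D(F) = -4 + (-175/2 - F) = -183/2 - F)
(-3)² - D(20) = (-3)² - (-183/2 - 1*20) = 9 - (-183/2 - 20) = 9 - 1*(-223/2) = 9 + 223/2 = 241/2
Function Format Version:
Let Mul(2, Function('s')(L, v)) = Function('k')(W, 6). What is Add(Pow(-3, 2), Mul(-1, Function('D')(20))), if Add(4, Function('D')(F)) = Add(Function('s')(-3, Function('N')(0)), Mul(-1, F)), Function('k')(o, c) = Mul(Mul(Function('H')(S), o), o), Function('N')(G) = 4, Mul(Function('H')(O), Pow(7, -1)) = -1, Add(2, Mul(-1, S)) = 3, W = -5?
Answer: Rational(241, 2) ≈ 120.50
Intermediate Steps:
S = -1 (S = Add(2, Mul(-1, 3)) = Add(2, -3) = -1)
Function('H')(O) = -7 (Function('H')(O) = Mul(7, -1) = -7)
Function('k')(o, c) = Mul(-7, Pow(o, 2)) (Function('k')(o, c) = Mul(Mul(-7, o), o) = Mul(-7, Pow(o, 2)))
Function('s')(L, v) = Rational(-175, 2) (Function('s')(L, v) = Mul(Rational(1, 2), Mul(-7, Pow(-5, 2))) = Mul(Rational(1, 2), Mul(-7, 25)) = Mul(Rational(1, 2), -175) = Rational(-175, 2))
Function('D')(F) = Add(Rational(-183, 2), Mul(-1, F)) (Function('D')(F) = Add(-4, Add(Rational(-175, 2), Mul(-1, F))) = Add(Rational(-183, 2), Mul(-1, F)))
Add(Pow(-3, 2), Mul(-1, Function('D')(20))) = Add(Pow(-3, 2), Mul(-1, Add(Rational(-183, 2), Mul(-1, 20)))) = Add(9, Mul(-1, Add(Rational(-183, 2), -20))) = Add(9, Mul(-1, Rational(-223, 2))) = Add(9, Rational(223, 2)) = Rational(241, 2)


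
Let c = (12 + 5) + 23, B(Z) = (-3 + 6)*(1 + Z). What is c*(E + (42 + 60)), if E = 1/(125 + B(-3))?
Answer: 485560/119 ≈ 4080.3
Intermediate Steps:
B(Z) = 3 + 3*Z (B(Z) = 3*(1 + Z) = 3 + 3*Z)
c = 40 (c = 17 + 23 = 40)
E = 1/119 (E = 1/(125 + (3 + 3*(-3))) = 1/(125 + (3 - 9)) = 1/(125 - 6) = 1/119 ≈ 0.0084034)
c*(E + (42 + 60)) = 40*(1/119 + (42 + 60)) = 40*(1/119 + 102) = 40*(12139/119) = 485560/119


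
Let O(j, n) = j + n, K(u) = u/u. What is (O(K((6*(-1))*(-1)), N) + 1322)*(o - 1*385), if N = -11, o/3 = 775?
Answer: 2545280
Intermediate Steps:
o = 2325 (o = 3*775 = 2325)
K(u) = 1
(O(K((6*(-1))*(-1)), N) + 1322)*(o - 1*385) = ((1 - 11) + 1322)*(2325 - 1*385) = (-10 + 1322)*(2325 - 385) = 1312*1940 = 2545280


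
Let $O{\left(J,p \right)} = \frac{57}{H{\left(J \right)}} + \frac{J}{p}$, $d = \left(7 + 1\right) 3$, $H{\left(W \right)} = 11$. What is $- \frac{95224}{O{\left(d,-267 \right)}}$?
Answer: $- \frac{93224296}{4985} \approx -18701.0$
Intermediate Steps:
$d = 24$ ($d = 8 \cdot 3 = 24$)
$O{\left(J,p \right)} = \frac{57}{11} + \frac{J}{p}$
$- \frac{95224}{O{\left(d,-267 \right)}} = - \frac{95224}{\frac{57}{11} + \frac{24}{-267}} = - \frac{95224}{\frac{57}{11} + 24 \left(- \frac{1}{267}\right)} = - \frac{95224}{\frac{57}{11} - \frac{8}{89}} = - \frac{95224}{\frac{4985}{979}} = \left(-95224\right) \frac{979}{4985} = - \frac{93224296}{4985}$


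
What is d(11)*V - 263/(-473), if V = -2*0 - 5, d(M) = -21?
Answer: 49928/473 ≈ 105.56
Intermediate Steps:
V = -5 (V = 0 - 5 = -5)
d(11)*V - 263/(-473) = -21*(-5) - 263/(-473) = 105 - 263*(-1/473) = 105 + 263/473 = 49928/473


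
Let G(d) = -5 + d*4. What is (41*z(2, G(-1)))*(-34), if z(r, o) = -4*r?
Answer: 11152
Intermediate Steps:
G(d) = -5 + 4*d
(41*z(2, G(-1)))*(-34) = (41*(-4*2))*(-34) = (41*(-8))*(-34) = -328*(-34) = 11152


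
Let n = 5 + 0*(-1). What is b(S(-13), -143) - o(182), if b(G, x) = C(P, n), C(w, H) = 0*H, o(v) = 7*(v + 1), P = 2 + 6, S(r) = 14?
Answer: -1281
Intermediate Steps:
P = 8
o(v) = 7 + 7*v (o(v) = 7*(1 + v) = 7 + 7*v)
n = 5 (n = 5 + 0 = 5)
C(w, H) = 0
b(G, x) = 0
b(S(-13), -143) - o(182) = 0 - (7 + 7*182) = 0 - (7 + 1274) = 0 - 1*1281 = 0 - 1281 = -1281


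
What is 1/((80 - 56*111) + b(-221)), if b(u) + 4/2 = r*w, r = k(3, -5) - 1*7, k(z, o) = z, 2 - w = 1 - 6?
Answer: -1/6166 ≈ -0.00016218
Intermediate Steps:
w = 7 (w = 2 - (1 - 6) = 2 - 1*(-5) = 2 + 5 = 7)
r = -4 (r = 3 - 1*7 = 3 - 7 = -4)
b(u) = -30 (b(u) = -2 - 4*7 = -2 - 28 = -30)
1/((80 - 56*111) + b(-221)) = 1/((80 - 56*111) - 30) = 1/((80 - 6216) - 30) = 1/(-6136 - 30) = 1/(-6166) = -1/6166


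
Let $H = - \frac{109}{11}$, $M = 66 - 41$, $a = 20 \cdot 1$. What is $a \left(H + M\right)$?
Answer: $\frac{3320}{11} \approx 301.82$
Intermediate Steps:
$a = 20$
$M = 25$ ($M = 66 - 41 = 25$)
$H = - \frac{109}{11}$ ($H = \left(-109\right) \frac{1}{11} = - \frac{109}{11} \approx -9.9091$)
$a \left(H + M\right) = 20 \left(- \frac{109}{11} + 25\right) = 20 \cdot \frac{166}{11} = \frac{3320}{11}$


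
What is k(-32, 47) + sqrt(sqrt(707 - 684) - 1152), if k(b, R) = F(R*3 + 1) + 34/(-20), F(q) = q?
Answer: 1403/10 + sqrt(-1152 + sqrt(23)) ≈ 140.3 + 33.87*I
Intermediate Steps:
k(b, R) = -7/10 + 3*R (k(b, R) = (R*3 + 1) + 34/(-20) = (3*R + 1) + 34*(-1/20) = (1 + 3*R) - 17/10 = -7/10 + 3*R)
k(-32, 47) + sqrt(sqrt(707 - 684) - 1152) = (-7/10 + 3*47) + sqrt(sqrt(707 - 684) - 1152) = (-7/10 + 141) + sqrt(sqrt(23) - 1152) = 1403/10 + sqrt(-1152 + sqrt(23))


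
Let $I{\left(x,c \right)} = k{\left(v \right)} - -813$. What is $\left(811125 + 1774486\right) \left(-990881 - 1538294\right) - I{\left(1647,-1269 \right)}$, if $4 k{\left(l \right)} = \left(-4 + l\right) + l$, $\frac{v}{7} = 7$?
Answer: $- \frac{13078925403523}{2} \approx -6.5395 \cdot 10^{12}$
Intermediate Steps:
$v = 49$ ($v = 7 \cdot 7 = 49$)
$k{\left(l \right)} = -1 + \frac{l}{2}$ ($k{\left(l \right)} = \frac{\left(-4 + l\right) + l}{4} = \frac{-4 + 2 l}{4} = -1 + \frac{l}{2}$)
$I{\left(x,c \right)} = \frac{1673}{2}$ ($I{\left(x,c \right)} = \left(-1 + \frac{1}{2} \cdot 49\right) - -813 = \left(-1 + \frac{49}{2}\right) + 813 = \frac{47}{2} + 813 = \frac{1673}{2}$)
$\left(811125 + 1774486\right) \left(-990881 - 1538294\right) - I{\left(1647,-1269 \right)} = \left(811125 + 1774486\right) \left(-990881 - 1538294\right) - \frac{1673}{2} = 2585611 \left(-2529175\right) - \frac{1673}{2} = -6539462700925 - \frac{1673}{2} = - \frac{13078925403523}{2}$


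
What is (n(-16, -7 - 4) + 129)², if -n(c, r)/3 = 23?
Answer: 3600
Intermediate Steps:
n(c, r) = -69 (n(c, r) = -3*23 = -69)
(n(-16, -7 - 4) + 129)² = (-69 + 129)² = 60² = 3600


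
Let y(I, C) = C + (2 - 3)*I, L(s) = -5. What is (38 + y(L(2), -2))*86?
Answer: 3526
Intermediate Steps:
y(I, C) = C - I
(38 + y(L(2), -2))*86 = (38 + (-2 - 1*(-5)))*86 = (38 + (-2 + 5))*86 = (38 + 3)*86 = 41*86 = 3526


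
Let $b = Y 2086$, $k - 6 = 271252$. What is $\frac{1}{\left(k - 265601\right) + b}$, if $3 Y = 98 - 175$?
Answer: $- \frac{3}{143651} \approx -2.0884 \cdot 10^{-5}$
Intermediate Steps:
$k = 271258$ ($k = 6 + 271252 = 271258$)
$Y = - \frac{77}{3}$ ($Y = \frac{98 - 175}{3} = \frac{1}{3} \left(-77\right) = - \frac{77}{3} \approx -25.667$)
$b = - \frac{160622}{3}$ ($b = \left(- \frac{77}{3}\right) 2086 = - \frac{160622}{3} \approx -53541.0$)
$\frac{1}{\left(k - 265601\right) + b} = \frac{1}{\left(271258 - 265601\right) - \frac{160622}{3}} = \frac{1}{5657 - \frac{160622}{3}} = \frac{1}{- \frac{143651}{3}} = - \frac{3}{143651}$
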